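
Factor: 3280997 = 271^1*12107^1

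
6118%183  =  79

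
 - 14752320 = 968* ( - 15240) 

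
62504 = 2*31252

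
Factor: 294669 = 3^2*29^1*1129^1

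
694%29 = 27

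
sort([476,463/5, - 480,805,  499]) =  [-480, 463/5,476,499,  805]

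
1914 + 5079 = 6993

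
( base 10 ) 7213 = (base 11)5468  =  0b1110000101101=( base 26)ahb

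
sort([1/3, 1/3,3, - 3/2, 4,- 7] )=[ - 7, - 3/2,1/3, 1/3,3, 4 ] 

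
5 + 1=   6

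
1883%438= 131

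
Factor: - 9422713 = - 59^1*159707^1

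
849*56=47544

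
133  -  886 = - 753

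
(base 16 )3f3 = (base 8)1763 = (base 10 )1011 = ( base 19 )2f4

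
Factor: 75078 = 2^1 * 3^2*43^1* 97^1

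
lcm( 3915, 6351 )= 285795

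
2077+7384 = 9461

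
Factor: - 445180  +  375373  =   - 3^1*23269^1= - 69807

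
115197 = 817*141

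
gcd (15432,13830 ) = 6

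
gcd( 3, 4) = 1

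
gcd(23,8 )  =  1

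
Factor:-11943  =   - 3^2*1327^1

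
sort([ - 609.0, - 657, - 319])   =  [ - 657, - 609.0, - 319]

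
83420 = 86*970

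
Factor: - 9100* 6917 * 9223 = -2^2*5^2*7^1*13^1 * 23^1*401^1 * 6917^1 = - 580538968100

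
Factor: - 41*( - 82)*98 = 2^2 * 7^2*41^2 = 329476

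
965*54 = 52110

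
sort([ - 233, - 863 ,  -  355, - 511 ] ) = [ - 863, - 511,-355, -233]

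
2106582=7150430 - 5043848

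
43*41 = 1763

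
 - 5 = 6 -11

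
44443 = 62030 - 17587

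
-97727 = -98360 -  - 633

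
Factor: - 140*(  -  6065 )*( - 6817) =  - 5788314700 = - 2^2  *  5^2*7^1*17^1*401^1 * 1213^1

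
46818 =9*5202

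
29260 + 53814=83074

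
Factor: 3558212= 2^2*7^1 * 127079^1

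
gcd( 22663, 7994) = 1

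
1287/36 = 143/4 = 35.75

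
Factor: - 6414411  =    -  3^1*2138137^1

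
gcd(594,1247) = 1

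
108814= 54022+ 54792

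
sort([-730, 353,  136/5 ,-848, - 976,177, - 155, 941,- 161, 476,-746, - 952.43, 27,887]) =[ - 976, - 952.43,-848 ,  -  746,  -  730, - 161, -155 , 27 , 136/5, 177, 353, 476, 887, 941]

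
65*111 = 7215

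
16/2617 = 16/2617 = 0.01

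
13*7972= 103636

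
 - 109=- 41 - 68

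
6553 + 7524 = 14077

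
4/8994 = 2/4497 = 0.00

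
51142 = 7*7306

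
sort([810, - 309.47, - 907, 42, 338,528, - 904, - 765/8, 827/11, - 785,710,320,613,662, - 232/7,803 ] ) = [  -  907,-904,-785, - 309.47, - 765/8, - 232/7, 42, 827/11,320,338,528,613,662,710, 803, 810]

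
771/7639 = 771/7639 = 0.10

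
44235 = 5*8847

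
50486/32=1577 + 11/16 = 1577.69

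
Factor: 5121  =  3^2*569^1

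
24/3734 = 12/1867 = 0.01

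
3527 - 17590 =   -  14063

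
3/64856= 3/64856 = 0.00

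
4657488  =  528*8821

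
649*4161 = 2700489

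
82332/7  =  11761 + 5/7  =  11761.71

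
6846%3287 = 272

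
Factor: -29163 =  -3^1 * 9721^1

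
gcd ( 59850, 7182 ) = 2394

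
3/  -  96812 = -1 + 96809/96812= - 0.00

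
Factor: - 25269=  - 3^1*8423^1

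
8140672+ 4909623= 13050295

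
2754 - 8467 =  - 5713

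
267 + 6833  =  7100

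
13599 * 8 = 108792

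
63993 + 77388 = 141381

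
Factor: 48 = 2^4*3^1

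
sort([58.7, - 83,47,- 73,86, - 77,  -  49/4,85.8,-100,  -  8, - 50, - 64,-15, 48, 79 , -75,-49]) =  [-100, - 83 , - 77,-75, - 73,- 64, - 50,- 49, -15,-49/4 , - 8,  47,48,58.7 , 79,85.8,86]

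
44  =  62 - 18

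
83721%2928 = 1737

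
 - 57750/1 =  - 57750 = - 57750.00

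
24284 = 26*934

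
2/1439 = 2/1439 = 0.00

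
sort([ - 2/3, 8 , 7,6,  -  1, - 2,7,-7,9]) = [-7, - 2, - 1, - 2/3,6 , 7, 7,8,9]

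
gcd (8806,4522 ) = 238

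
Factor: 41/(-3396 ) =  - 2^ (  -  2 )*3^( - 1)*41^1*283^( - 1) 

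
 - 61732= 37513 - 99245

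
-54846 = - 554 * 99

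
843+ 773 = 1616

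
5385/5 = 1077 = 1077.00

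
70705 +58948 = 129653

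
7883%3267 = 1349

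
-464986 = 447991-912977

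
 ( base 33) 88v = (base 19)15I1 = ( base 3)110100121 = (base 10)9007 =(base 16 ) 232F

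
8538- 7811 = 727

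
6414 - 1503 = 4911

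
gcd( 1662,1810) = 2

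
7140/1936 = 3 +333/484 = 3.69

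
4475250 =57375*78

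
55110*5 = 275550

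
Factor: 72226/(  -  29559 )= - 2^1*3^(-1)*7^2*11^1*59^(-1 )*67^1*167^ (-1 ) 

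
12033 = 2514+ 9519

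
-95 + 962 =867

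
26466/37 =715 + 11/37 = 715.30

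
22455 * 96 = 2155680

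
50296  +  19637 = 69933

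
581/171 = 581/171 = 3.40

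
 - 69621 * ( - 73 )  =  5082333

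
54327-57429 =-3102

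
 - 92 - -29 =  - 63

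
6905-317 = 6588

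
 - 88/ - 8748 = 22/2187 = 0.01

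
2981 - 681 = 2300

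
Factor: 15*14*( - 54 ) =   -  2^2 * 3^4*5^1*7^1=   - 11340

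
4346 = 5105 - 759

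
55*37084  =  2039620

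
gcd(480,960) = 480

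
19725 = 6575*3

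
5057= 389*13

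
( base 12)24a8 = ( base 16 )1040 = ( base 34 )3kc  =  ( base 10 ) 4160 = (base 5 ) 113120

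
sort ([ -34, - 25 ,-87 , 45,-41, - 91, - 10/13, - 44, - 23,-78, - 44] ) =[ - 91, - 87, - 78, - 44 , - 44, - 41,-34, - 25,-23,-10/13, 45]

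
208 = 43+165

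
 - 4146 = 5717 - 9863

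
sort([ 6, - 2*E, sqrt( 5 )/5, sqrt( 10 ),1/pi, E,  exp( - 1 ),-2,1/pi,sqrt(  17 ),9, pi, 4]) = [-2*  E, - 2,  1/pi,  1/pi, exp( - 1 ),sqrt( 5 ) /5,E,pi,sqrt(10),4, sqrt( 17 ),6,9]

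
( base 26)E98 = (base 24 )gka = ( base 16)25EA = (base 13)4558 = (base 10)9706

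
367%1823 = 367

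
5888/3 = 5888/3 =1962.67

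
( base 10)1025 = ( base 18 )32H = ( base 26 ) 1DB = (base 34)U5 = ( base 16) 401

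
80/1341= 80/1341 = 0.06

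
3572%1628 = 316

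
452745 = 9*50305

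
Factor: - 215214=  - 2^1  *  3^1*35869^1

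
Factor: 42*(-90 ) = -3780 = -2^2*3^3*5^1*7^1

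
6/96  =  1/16  =  0.06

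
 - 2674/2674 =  - 1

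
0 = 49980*0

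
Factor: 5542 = 2^1*17^1* 163^1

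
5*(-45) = - 225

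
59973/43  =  1394 + 31/43= 1394.72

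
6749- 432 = 6317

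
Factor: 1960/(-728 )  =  -35/13 =-  5^1*7^1 * 13^( - 1 )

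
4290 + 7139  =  11429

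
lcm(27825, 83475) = 83475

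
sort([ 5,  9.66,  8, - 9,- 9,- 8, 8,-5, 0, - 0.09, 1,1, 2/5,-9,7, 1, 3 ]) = [ - 9, - 9, - 9,-8, - 5,-0.09, 0 , 2/5 , 1, 1,1, 3, 5,7,8, 8,9.66 ] 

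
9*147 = 1323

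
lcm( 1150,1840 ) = 9200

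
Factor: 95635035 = 3^2 * 5^1*23^1*92401^1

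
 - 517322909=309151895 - 826474804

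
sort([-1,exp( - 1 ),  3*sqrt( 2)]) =[  -  1, exp( - 1 ), 3 * sqrt( 2) ]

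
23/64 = 23/64 = 0.36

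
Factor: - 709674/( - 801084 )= 2^( - 1 )* 7^1*61^1*241^( - 1) = 427/482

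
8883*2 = 17766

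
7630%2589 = 2452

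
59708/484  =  123 + 4/11= 123.36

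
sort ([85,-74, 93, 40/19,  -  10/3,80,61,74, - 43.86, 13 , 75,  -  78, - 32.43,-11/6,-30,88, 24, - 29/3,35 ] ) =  [ - 78, - 74,-43.86,  -  32.43,- 30, - 29/3, - 10/3, - 11/6,40/19,13,  24, 35, 61,74,75,80, 85,88,  93 ]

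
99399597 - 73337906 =26061691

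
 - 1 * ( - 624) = 624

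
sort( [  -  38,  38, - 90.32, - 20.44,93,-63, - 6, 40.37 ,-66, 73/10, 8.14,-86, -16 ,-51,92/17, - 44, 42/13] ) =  [-90.32, - 86, - 66, - 63, - 51, - 44, - 38, - 20.44 ,-16,-6,  42/13, 92/17,  73/10 , 8.14 , 38,40.37,  93]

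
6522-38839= -32317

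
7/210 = 1/30=0.03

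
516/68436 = 43/5703 = 0.01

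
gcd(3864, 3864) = 3864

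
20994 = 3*6998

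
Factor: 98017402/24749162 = 7^1*97^(  -  1)*193^(  -  1)*661^( - 1)*1483^1*4721^1 =49008701/12374581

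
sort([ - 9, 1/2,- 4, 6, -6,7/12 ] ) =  [ -9, - 6, - 4,1/2, 7/12, 6 ] 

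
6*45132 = 270792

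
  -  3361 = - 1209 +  - 2152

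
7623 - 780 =6843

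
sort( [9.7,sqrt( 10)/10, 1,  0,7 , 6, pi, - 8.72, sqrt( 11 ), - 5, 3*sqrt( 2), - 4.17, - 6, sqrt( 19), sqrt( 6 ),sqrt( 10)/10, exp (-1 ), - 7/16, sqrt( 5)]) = [-8.72,-6, - 5,-4.17,-7/16, 0,sqrt(10)/10, sqrt( 10)/10, exp( - 1),1, sqrt(5), sqrt( 6 ), pi,sqrt (11), 3*sqrt(2), sqrt( 19 ) , 6, 7,  9.7] 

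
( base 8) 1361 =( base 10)753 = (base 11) 625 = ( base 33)MR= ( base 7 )2124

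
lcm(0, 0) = 0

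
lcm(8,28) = 56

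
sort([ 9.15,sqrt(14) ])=[ sqrt( 14),9.15] 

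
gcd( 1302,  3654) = 42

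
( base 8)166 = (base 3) 11101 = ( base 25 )4I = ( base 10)118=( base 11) A8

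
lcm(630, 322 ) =14490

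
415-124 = 291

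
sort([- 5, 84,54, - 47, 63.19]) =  [ - 47  , - 5 , 54,63.19, 84]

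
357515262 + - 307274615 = 50240647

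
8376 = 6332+2044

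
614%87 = 5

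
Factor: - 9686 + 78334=68648 =2^3 * 8581^1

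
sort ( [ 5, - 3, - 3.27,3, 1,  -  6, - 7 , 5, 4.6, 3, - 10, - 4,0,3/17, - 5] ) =[  -  10, - 7, - 6,-5, - 4, - 3.27, - 3, 0,3/17,1,3,3, 4.6,5,5 ] 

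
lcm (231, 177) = 13629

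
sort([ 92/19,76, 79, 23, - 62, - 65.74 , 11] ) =[ - 65.74,-62, 92/19,11,23,76,79]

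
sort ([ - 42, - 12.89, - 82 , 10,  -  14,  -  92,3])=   [ - 92, - 82,-42, - 14, - 12.89, 3,10] 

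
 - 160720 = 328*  ( - 490)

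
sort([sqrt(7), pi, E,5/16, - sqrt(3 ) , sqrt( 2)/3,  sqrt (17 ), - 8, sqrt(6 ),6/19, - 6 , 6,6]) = [ - 8, - 6,  -  sqrt( 3 ),5/16, 6/19,sqrt(2)/3,sqrt( 6),sqrt(7),E,pi,sqrt(17) , 6,6]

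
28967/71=407 + 70/71  =  407.99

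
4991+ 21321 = 26312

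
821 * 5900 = 4843900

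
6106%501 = 94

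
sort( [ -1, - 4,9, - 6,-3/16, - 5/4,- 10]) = [- 10 ,  -  6, - 4, - 5/4,-1,-3/16  ,  9] 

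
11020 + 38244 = 49264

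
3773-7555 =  - 3782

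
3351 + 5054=8405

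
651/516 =217/172=1.26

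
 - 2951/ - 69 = 42 + 53/69 = 42.77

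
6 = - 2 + 8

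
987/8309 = 141/1187 = 0.12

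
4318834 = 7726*559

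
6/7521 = 2/2507 = 0.00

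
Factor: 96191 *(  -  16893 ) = - 3^2*43^1*1877^1*2237^1 = - 1624954563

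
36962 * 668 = 24690616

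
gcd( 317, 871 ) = 1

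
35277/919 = 38+355/919 = 38.39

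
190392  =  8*23799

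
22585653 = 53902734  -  31317081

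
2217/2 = 1108 + 1/2 = 1108.50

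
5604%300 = 204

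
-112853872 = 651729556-764583428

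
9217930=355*25966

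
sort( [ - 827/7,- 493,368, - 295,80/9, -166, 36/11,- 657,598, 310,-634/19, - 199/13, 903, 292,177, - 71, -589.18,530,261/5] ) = [ - 657, - 589.18, - 493,-295 , - 166,-827/7, - 71, - 634/19, - 199/13,36/11,80/9,261/5,177, 292,310,368,530, 598, 903 ]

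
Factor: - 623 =-7^1*89^1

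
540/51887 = 540/51887  =  0.01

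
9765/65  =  150+3/13 = 150.23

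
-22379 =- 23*973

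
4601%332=285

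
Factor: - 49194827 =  - 11^1*641^1*6977^1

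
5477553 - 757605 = 4719948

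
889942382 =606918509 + 283023873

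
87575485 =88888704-1313219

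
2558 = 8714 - 6156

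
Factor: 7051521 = 3^1*2350507^1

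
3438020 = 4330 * 794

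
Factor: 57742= 2^1*28871^1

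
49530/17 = 2913+9/17 = 2913.53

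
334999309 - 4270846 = 330728463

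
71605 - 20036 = 51569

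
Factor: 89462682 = 2^1*3^2*157^1*31657^1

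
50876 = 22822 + 28054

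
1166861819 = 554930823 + 611930996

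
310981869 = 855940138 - 544958269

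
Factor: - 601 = -601^1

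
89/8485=89/8485 = 0.01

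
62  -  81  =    -  19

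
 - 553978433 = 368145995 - 922124428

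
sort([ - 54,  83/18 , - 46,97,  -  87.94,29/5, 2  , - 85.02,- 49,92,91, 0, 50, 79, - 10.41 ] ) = [ - 87.94, - 85.02,  -  54, - 49,- 46,-10.41,0,  2,83/18 , 29/5,50, 79, 91, 92, 97] 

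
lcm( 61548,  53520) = 1230960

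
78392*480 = 37628160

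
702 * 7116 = 4995432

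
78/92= 39/46 = 0.85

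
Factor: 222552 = 2^3*3^2*11^1*281^1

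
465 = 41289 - 40824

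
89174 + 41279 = 130453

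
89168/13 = 6859 + 1/13 = 6859.08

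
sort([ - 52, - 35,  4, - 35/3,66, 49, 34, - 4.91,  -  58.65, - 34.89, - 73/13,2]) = [  -  58.65, - 52 , - 35, - 34.89, - 35/3, - 73/13, - 4.91, 2,  4 , 34,49 , 66] 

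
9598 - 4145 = 5453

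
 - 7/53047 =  -7/53047 = - 0.00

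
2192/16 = 137 =137.00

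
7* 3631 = 25417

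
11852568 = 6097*1944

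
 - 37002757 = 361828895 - 398831652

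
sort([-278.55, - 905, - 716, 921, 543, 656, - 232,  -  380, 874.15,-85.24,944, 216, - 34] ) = [ - 905, - 716, -380,-278.55, - 232, - 85.24, - 34, 216,543, 656, 874.15, 921 , 944 ] 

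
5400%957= 615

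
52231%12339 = 2875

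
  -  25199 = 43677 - 68876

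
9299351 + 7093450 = 16392801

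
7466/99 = 75 + 41/99 = 75.41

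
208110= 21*9910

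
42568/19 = 2240+8/19 = 2240.42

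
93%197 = 93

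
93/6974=93/6974 = 0.01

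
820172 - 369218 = 450954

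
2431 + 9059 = 11490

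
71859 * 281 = 20192379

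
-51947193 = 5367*(- 9679) 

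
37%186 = 37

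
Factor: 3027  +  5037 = 2^7* 3^2*7^1  =  8064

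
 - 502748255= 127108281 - 629856536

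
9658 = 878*11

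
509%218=73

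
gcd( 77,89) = 1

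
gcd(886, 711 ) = 1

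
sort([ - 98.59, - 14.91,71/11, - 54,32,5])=[  -  98.59, - 54, - 14.91, 5,71/11,32]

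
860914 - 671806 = 189108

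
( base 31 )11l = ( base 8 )1765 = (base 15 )478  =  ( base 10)1013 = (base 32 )vl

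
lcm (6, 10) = 30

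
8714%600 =314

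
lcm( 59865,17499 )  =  1137435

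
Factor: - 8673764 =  - 2^2 * 11^2*17921^1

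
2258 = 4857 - 2599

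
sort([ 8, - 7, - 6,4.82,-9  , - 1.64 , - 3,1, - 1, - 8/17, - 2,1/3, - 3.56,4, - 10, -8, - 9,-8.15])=[ - 10, - 9, - 9, - 8.15, - 8,  -  7, - 6, - 3.56, - 3, - 2, - 1.64, - 1, - 8/17,1/3,1,4,4.82,8]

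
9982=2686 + 7296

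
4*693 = 2772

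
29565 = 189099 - 159534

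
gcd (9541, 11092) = 47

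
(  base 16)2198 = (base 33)7TK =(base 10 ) 8600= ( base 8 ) 20630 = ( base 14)31C4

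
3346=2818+528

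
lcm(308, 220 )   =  1540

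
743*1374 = 1020882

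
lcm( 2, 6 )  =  6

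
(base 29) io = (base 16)222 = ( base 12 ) 396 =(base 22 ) 12i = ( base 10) 546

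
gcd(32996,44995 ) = 1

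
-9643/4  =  -9643/4=- 2410.75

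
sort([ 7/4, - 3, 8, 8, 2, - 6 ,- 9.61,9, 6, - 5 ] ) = [  -  9.61,-6, - 5, - 3, 7/4,  2, 6, 8, 8, 9] 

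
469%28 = 21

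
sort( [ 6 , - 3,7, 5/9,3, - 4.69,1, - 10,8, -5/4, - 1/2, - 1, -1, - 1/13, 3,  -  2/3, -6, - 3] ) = [ - 10, - 6, - 4.69, - 3, - 3, - 5/4, - 1, - 1, - 2/3,- 1/2, - 1/13,5/9, 1,3,3,6,7, 8]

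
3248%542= 538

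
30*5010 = 150300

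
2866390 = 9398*305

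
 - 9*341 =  - 3069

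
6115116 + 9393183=15508299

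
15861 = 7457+8404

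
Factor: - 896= - 2^7*7^1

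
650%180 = 110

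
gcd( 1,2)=1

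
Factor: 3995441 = 3995441^1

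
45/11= 4 + 1/11= 4.09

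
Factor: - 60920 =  - 2^3*5^1*1523^1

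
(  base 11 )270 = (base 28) bb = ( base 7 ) 634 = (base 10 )319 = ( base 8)477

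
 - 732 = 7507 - 8239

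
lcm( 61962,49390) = 3407910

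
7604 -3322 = 4282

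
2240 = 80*28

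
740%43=9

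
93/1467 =31/489 = 0.06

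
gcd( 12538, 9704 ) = 2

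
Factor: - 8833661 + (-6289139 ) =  - 2^4* 5^2 * 7^1*11^1*491^1 = -15122800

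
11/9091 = 11/9091 =0.00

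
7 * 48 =336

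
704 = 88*8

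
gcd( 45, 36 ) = 9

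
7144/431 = 7144/431 = 16.58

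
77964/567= 137 + 95/189 = 137.50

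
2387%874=639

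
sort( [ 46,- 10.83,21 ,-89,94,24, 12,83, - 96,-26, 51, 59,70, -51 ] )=[-96, -89, - 51, - 26, - 10.83,12, 21,24, 46,51,59, 70 , 83,94]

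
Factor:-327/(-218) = 3/2=2^ ( - 1)*3^1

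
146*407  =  59422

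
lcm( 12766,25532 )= 25532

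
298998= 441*678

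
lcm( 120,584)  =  8760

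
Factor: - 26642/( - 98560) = 2^(-7 )*5^( - 1)*173^1  =  173/640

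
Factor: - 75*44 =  - 3300 = - 2^2*3^1*5^2*11^1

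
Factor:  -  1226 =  - 2^1*613^1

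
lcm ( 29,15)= 435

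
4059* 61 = 247599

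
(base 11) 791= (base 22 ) 1l1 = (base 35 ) R2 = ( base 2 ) 1110110011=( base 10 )947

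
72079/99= 728 + 7/99 =728.07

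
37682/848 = 44+ 185/424 = 44.44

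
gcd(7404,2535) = 3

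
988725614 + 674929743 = 1663655357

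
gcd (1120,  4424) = 56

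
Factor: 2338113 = 3^1 * 31^2  *  811^1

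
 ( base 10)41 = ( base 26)1F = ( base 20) 21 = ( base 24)1H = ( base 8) 51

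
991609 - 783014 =208595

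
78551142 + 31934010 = 110485152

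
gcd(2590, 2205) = 35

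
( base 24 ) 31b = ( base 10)1763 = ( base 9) 2368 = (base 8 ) 3343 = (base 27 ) 2B8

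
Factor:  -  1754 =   -  2^1*877^1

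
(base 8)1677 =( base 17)357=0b1110111111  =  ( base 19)2c9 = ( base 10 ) 959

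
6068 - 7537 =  - 1469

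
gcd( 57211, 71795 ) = 1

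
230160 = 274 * 840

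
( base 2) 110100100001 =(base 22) 6kh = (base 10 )3361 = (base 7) 12541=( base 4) 310201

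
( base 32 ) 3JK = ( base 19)a4e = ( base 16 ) E74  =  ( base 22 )7e4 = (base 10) 3700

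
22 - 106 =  - 84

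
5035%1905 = 1225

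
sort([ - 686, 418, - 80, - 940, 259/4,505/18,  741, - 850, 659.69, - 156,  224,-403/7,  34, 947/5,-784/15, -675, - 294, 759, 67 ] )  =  [ - 940, -850, - 686 ,  -  675,  -  294, - 156, - 80, - 403/7,-784/15,505/18, 34, 259/4, 67, 947/5, 224 , 418, 659.69,741, 759 ] 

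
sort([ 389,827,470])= [ 389, 470, 827 ] 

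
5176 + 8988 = 14164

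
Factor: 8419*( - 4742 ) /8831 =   -  2^1*2371^1*8419^1*8831^( - 1) = -39922898/8831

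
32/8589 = 32/8589=0.00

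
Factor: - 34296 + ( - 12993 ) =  - 3^1*11^1 * 1433^1= - 47289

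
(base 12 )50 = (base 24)2C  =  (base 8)74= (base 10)60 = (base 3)2020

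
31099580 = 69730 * 446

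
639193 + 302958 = 942151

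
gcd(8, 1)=1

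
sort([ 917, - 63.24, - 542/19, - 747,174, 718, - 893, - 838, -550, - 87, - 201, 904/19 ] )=[ - 893,- 838, - 747,  -  550, - 201, - 87, - 63.24, - 542/19, 904/19,174, 718,917 ] 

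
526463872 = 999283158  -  472819286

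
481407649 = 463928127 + 17479522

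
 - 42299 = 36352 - 78651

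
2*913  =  1826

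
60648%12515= 10588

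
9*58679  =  528111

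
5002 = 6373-1371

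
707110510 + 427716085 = 1134826595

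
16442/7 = 2348  +  6/7 = 2348.86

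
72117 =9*8013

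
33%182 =33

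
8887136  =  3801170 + 5085966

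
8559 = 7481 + 1078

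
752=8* 94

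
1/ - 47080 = -1/47080 = - 0.00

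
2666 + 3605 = 6271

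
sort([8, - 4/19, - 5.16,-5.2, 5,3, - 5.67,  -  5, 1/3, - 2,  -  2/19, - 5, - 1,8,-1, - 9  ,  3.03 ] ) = [ - 9 , - 5.67,  -  5.2,-5.16 , - 5, - 5, - 2, -1, - 1, - 4/19, - 2/19, 1/3 , 3, 3.03,5, 8, 8]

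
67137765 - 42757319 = 24380446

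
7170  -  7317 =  - 147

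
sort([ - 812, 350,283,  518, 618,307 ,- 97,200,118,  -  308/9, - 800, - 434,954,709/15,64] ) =[ - 812, -800 ,  -  434, - 97, - 308/9,709/15, 64,118,200,283,307,350,518,  618,954 ]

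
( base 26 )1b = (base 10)37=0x25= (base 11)34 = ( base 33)14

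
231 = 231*1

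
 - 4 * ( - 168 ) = 672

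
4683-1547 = 3136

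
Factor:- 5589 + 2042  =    -  3547 = - 3547^1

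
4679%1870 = 939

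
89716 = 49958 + 39758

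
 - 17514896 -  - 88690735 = 71175839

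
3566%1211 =1144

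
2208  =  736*3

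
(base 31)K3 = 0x26F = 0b1001101111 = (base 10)623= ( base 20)1b3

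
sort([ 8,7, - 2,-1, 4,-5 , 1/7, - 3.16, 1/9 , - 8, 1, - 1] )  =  [-8, - 5,-3.16, - 2, - 1,  -  1 , 1/9,1/7 , 1,  4,7,8] 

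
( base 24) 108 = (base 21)16h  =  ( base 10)584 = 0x248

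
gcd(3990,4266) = 6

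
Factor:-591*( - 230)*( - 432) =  - 2^5*3^4 *5^1*23^1 *197^1=- 58721760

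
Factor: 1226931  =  3^1 * 241^1*1697^1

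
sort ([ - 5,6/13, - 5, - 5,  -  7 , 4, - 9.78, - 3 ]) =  [-9.78, - 7, - 5,-5,-5, - 3, 6/13 , 4 ] 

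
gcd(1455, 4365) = 1455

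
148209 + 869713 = 1017922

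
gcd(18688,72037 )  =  1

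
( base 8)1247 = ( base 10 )679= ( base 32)l7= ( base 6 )3051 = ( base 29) NC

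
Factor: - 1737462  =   - 2^1*3^1*289577^1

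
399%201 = 198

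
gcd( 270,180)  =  90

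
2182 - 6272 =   -  4090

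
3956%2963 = 993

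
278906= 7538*37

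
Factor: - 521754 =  -2^1* 3^1*86959^1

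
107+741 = 848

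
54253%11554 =8037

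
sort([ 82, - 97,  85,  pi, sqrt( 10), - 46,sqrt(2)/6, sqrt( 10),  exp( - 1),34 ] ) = [ - 97, - 46, sqrt( 2)/6, exp(-1),pi,sqrt( 10 ), sqrt(10 ),34  ,  82, 85] 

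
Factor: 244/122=2^1 =2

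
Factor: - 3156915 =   -  3^1*5^1*210461^1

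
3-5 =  -2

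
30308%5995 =333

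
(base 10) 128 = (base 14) 92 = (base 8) 200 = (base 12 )A8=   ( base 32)40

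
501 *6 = 3006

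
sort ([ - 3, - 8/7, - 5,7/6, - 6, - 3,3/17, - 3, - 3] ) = [ - 6,-5 , - 3, - 3, - 3, -3,-8/7, 3/17,7/6]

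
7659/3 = 2553 = 2553.00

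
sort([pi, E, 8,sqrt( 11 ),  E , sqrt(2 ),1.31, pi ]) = [ 1.31, sqrt(2 ) , E , E, pi,  pi, sqrt(11), 8 ]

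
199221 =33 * 6037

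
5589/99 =621/11= 56.45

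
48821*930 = 45403530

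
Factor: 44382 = 2^1*3^1*13^1* 569^1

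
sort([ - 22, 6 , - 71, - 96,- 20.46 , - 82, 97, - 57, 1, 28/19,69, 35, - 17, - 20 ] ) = [-96, - 82,  -  71, - 57, - 22, - 20.46, - 20, - 17, 1,28/19, 6,  35,69, 97]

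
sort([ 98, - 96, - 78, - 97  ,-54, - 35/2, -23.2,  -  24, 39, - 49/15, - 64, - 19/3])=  [ - 97 , - 96, - 78,  -  64, - 54, - 24, - 23.2, - 35/2, - 19/3 , - 49/15,  39, 98]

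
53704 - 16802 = 36902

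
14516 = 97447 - 82931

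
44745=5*8949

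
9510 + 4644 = 14154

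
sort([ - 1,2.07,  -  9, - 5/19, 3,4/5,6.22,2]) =[ - 9, - 1,  -  5/19,4/5,2, 2.07, 3,6.22 ]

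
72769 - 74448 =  - 1679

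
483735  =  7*69105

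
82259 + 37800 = 120059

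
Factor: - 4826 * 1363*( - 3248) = 21364817824 =2^5*7^1*19^1 * 29^2*47^1*127^1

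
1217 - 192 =1025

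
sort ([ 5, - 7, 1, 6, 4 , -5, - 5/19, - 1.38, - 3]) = [ - 7,  -  5,-3  , - 1.38, - 5/19,1, 4,5, 6]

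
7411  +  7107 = 14518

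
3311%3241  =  70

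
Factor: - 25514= - 2^1*12757^1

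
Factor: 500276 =2^2 * 7^1*17^1 * 1051^1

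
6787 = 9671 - 2884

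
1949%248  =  213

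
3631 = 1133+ 2498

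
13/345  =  13/345 = 0.04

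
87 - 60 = 27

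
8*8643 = 69144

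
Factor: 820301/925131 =3^( - 1 )*17^1*73^1* 113^ (  -  1)*661^1*2729^( - 1)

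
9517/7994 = 9517/7994 = 1.19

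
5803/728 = 7+ 101/104= 7.97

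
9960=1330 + 8630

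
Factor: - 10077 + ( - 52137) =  - 2^1*3^1*10369^1= - 62214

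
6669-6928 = -259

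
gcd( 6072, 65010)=66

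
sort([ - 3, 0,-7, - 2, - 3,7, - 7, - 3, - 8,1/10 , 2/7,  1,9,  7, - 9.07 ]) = [ - 9.07,  -  8, - 7, - 7, - 3, - 3,  -  3, - 2, 0, 1/10,2/7,1,7,7, 9]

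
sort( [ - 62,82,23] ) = [ - 62,  23,82] 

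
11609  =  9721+1888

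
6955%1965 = 1060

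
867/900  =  289/300 = 0.96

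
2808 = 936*3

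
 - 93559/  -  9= 10395+ 4/9 = 10395.44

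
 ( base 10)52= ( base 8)64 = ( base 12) 44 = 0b110100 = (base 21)2A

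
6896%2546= 1804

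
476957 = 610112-133155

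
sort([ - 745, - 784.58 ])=[-784.58, - 745]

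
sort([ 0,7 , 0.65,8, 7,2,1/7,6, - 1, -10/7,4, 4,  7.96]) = [ - 10/7, - 1,0,1/7,0.65,2,4, 4,6,7, 7,7.96,8 ]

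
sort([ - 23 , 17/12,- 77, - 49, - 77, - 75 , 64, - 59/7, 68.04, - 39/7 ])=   [ - 77, - 77, - 75, - 49, - 23,-59/7,-39/7,17/12,  64, 68.04] 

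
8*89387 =715096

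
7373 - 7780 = - 407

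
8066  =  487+7579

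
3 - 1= 2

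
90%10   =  0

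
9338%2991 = 365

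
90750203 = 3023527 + 87726676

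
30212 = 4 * 7553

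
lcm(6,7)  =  42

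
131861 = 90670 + 41191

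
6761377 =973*6949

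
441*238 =104958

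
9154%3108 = 2938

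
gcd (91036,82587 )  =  1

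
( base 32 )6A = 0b11001010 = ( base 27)7d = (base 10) 202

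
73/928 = 73/928 = 0.08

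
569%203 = 163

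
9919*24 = 238056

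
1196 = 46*26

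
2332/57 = 40 + 52/57 = 40.91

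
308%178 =130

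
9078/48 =189 + 1/8 = 189.12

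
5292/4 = 1323= 1323.00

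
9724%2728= 1540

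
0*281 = 0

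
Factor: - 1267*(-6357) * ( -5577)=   -  44918937063 = -3^2*7^1*11^1 * 13^3*163^1*181^1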